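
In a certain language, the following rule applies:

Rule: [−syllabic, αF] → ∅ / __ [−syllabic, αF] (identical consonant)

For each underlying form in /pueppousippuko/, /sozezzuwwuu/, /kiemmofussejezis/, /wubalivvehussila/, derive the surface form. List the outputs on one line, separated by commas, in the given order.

puepousipuko, sozezuwuu, kiemofusejezis, wubalivehusila

/pueppousippuko/: /pp/ is a geminate; the first /p/ deletes. /pp/ is a geminate; the first /p/ deletes. → [puepousipuko].
/sozezzuwwuu/: /zz/ is a geminate; the first /z/ deletes. /ww/ is a geminate; the first /w/ deletes. → [sozezuwuu].
/kiemmofussejezis/: /mm/ is a geminate; the first /m/ deletes. /ss/ is a geminate; the first /s/ deletes. → [kiemofusejezis].
/wubalivvehussila/: /vv/ is a geminate; the first /v/ deletes. /ss/ is a geminate; the first /s/ deletes. → [wubalivehusila].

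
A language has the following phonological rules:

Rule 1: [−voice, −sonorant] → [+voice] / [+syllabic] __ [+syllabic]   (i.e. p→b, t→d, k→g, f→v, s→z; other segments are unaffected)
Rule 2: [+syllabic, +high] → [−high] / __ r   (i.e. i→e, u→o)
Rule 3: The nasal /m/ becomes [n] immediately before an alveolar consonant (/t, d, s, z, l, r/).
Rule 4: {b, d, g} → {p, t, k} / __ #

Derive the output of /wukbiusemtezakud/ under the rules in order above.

wukbiuzentezagut

Rule 1 (intervocalic voicing): /s/ is a voiceless obstruent between vowels /u/ and /e/, so it voices to [z]. /k/ is a voiceless obstruent between vowels /a/ and /u/, so it voices to [g]. /wukbiusemtezakud/ → wukbiuzemtezagud.
Rule 2 (pre-rhotic lowering): no segment meets the environment; /wukbiuzemtezagud/ is unchanged.
Rule 3 (nasal place assimilation): /m/ precedes the alveolar consonant /t/, so it assimilates in place to [n]. /wukbiuzemtezagud/ → wukbiuzentezagud.
Rule 4 (final devoicing): /d/ is a voiced stop in word-final position, so it devoices to [t]. /wukbiuzentezagud/ → wukbiuzentezagut.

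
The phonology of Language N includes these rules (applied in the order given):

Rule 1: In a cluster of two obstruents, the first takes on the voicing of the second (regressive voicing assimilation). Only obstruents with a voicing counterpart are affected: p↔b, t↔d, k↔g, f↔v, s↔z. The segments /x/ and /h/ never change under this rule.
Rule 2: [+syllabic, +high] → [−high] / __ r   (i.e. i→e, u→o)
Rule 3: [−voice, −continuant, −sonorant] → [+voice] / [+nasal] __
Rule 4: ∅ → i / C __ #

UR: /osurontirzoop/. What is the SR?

Rule 1 (regressive voicing assimilation): no segment meets the environment; /osurontirzoop/ is unchanged.
Rule 2 (pre-rhotic lowering): /u/ is a high vowel immediately before /r/, so it lowers to [o]. /i/ is a high vowel immediately before /r/, so it lowers to [e]. /osurontirzoop/ → osoronterzoop.
Rule 3 (post-nasal voicing): /t/ is a voiceless stop immediately after the nasal /n/, so it voices to [d]. /osoronterzoop/ → osoronderzoop.
Rule 4 (final i-epenthesis): the form ends in the consonant /p/, so [i] is inserted word-finally. /osoronderzoop/ → osoronderzoopi.

osoronderzoopi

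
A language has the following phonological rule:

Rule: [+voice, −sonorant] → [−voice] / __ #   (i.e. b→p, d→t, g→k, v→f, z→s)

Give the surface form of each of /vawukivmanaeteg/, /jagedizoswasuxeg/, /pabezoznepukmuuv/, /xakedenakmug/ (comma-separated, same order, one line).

vawukivmanaetek, jagedizoswasuxek, pabezoznepukmuuf, xakedenakmuk

/vawukivmanaeteg/: /g/ is a voiced obstruent in word-final position, so it devoices to [k]. → [vawukivmanaetek].
/jagedizoswasuxeg/: /g/ is a voiced obstruent in word-final position, so it devoices to [k]. → [jagedizoswasuxek].
/pabezoznepukmuuv/: /v/ is a voiced obstruent in word-final position, so it devoices to [f]. → [pabezoznepukmuuf].
/xakedenakmug/: /g/ is a voiced obstruent in word-final position, so it devoices to [k]. → [xakedenakmuk].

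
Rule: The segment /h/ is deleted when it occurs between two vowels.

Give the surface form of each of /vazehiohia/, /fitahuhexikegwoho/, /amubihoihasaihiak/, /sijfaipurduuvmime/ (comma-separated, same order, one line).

/vazehiohia/: /h/ occurs between vowels /e/ and /i/, so it deletes. /h/ occurs between vowels /o/ and /i/, so it deletes. → [vazeioia].
/fitahuhexikegwoho/: /h/ occurs between vowels /a/ and /u/, so it deletes. /h/ occurs between vowels /u/ and /e/, so it deletes. /h/ occurs between vowels /o/ and /o/, so it deletes. → [fitauexikegwoo].
/amubihoihasaihiak/: /h/ occurs between vowels /i/ and /o/, so it deletes. /h/ occurs between vowels /i/ and /a/, so it deletes. /h/ occurs between vowels /i/ and /i/, so it deletes. → [amubioiasaiiak].
/sijfaipurduuvmime/: the rule's environment is not met; surfaces unchanged as [sijfaipurduuvmime].

vazeioia, fitauexikegwoo, amubioiasaiiak, sijfaipurduuvmime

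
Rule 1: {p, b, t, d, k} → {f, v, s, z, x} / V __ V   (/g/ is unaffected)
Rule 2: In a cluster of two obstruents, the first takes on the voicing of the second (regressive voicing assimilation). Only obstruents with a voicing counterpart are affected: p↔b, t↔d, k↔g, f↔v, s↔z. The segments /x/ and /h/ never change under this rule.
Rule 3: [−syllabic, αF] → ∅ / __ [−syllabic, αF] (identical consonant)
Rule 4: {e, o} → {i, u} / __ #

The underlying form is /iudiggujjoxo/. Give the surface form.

iuzigujoxu

Rule 1 (intervocalic spirantization): /d/ is a stop between vowels /u/ and /i/, so it spirantizes to the fricative [z]. /iudiggujjoxo/ → iuziggujjoxo.
Rule 2 (regressive voicing assimilation): no segment meets the environment; /iuziggujjoxo/ is unchanged.
Rule 3 (degemination): /gg/ is a geminate; the first /g/ deletes. /jj/ is a geminate; the first /j/ deletes. /iuziggujjoxo/ → iuzigujoxo.
Rule 4 (final vowel raising): /o/ is a mid vowel in word-final position, so it raises to [u]. /iuzigujoxo/ → iuzigujoxu.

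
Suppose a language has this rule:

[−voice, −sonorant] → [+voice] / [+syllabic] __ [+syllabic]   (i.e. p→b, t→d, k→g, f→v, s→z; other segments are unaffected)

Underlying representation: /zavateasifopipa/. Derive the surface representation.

zavadeazivobiba

/t/ is a voiceless obstruent between vowels /a/ and /e/, so it voices to [d].
/s/ is a voiceless obstruent between vowels /a/ and /i/, so it voices to [z].
/f/ is a voiceless obstruent between vowels /i/ and /o/, so it voices to [v].
/p/ is a voiceless obstruent between vowels /o/ and /i/, so it voices to [b].
/p/ is a voiceless obstruent between vowels /i/ and /a/, so it voices to [b].
Surface form: [zavadeazivobiba].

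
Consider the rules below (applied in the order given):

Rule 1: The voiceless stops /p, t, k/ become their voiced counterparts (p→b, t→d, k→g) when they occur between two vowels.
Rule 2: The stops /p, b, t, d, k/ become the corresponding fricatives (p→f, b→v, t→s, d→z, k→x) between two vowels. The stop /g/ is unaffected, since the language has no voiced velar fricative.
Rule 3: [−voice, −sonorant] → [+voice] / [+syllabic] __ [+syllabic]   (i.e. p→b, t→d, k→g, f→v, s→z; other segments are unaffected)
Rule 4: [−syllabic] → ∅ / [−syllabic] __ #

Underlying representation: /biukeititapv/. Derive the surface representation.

biugeizizap

Rule 1 (intervocalic voicing): /k/ is a voiceless stop between vowels /u/ and /e/, so it voices to [g]. /t/ is a voiceless stop between vowels /i/ and /i/, so it voices to [d]. /t/ is a voiceless stop between vowels /i/ and /a/, so it voices to [d]. /biukeititapv/ → biugeididapv.
Rule 2 (intervocalic spirantization): /d/ is a stop between vowels /i/ and /i/, so it spirantizes to the fricative [z]. /d/ is a stop between vowels /i/ and /a/, so it spirantizes to the fricative [z]. /biugeididapv/ → biugeizizapv.
Rule 3 (intervocalic voicing): no segment meets the environment; /biugeizizapv/ is unchanged.
Rule 4 (final cluster simplification): /v/ is the second consonant of a word-final cluster /pv/, so it deletes. /biugeizizapv/ → biugeizizap.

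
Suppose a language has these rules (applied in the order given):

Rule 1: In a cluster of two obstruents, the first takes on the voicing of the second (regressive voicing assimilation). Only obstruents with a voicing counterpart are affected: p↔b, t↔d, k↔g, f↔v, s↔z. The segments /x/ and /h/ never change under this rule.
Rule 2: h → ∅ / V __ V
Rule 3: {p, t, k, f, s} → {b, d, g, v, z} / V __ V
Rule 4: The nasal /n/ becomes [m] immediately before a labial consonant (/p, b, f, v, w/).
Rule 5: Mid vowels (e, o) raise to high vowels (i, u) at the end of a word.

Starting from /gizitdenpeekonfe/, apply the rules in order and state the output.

giziddempeegomfi

Rule 1 (regressive voicing assimilation): /t/ precedes the voiced obstruent /d/, so it voices to [d] by assimilation. /gizitdenpeekonfe/ → giziddenpeekonfe.
Rule 2 (intervocalic h-deletion): no segment meets the environment; /giziddenpeekonfe/ is unchanged.
Rule 3 (intervocalic voicing): /k/ is a voiceless obstruent between vowels /e/ and /o/, so it voices to [g]. /giziddenpeekonfe/ → giziddenpeegonfe.
Rule 4 (nasal place assimilation): /n/ precedes the labial consonant /p/, so it assimilates in place to [m]. /n/ precedes the labial consonant /f/, so it assimilates in place to [m]. /giziddenpeegonfe/ → giziddempeegomfe.
Rule 5 (final vowel raising): /e/ is a mid vowel in word-final position, so it raises to [i]. /giziddempeegomfe/ → giziddempeegomfi.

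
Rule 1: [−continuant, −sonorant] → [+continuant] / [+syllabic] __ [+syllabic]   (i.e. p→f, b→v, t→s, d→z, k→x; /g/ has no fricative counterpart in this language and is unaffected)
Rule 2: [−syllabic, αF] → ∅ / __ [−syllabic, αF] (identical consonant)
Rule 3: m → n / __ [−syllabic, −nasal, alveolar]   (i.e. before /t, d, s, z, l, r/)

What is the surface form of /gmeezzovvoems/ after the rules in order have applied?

Rule 1 (intervocalic spirantization): no segment meets the environment; /gmeezzovvoems/ is unchanged.
Rule 2 (degemination): /zz/ is a geminate; the first /z/ deletes. /vv/ is a geminate; the first /v/ deletes. /gmeezzovvoems/ → gmeezovoems.
Rule 3 (nasal place assimilation): /m/ precedes the alveolar consonant /s/, so it assimilates in place to [n]. /gmeezovoems/ → gmeezovoens.

gmeezovoens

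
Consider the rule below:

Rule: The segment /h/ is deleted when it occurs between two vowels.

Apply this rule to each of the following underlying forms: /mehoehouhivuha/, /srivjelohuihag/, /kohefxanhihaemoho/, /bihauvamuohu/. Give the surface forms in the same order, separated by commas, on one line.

meoeouivua, srivjelouiag, koefxanhiaemoo, biauvamuou

/mehoehouhivuha/: /h/ occurs between vowels /e/ and /o/, so it deletes. /h/ occurs between vowels /e/ and /o/, so it deletes. /h/ occurs between vowels /u/ and /i/, so it deletes. /h/ occurs between vowels /u/ and /a/, so it deletes. → [meoeouivua].
/srivjelohuihag/: /h/ occurs between vowels /o/ and /u/, so it deletes. /h/ occurs between vowels /i/ and /a/, so it deletes. → [srivjelouiag].
/kohefxanhihaemoho/: /h/ occurs between vowels /o/ and /e/, so it deletes. /h/ occurs between vowels /i/ and /a/, so it deletes. /h/ occurs between vowels /o/ and /o/, so it deletes. → [koefxanhiaemoo].
/bihauvamuohu/: /h/ occurs between vowels /i/ and /a/, so it deletes. /h/ occurs between vowels /o/ and /u/, so it deletes. → [biauvamuou].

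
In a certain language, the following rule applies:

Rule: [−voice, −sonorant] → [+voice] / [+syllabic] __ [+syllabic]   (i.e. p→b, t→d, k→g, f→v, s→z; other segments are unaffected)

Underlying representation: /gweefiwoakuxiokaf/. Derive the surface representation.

/f/ is a voiceless obstruent between vowels /e/ and /i/, so it voices to [v].
/k/ is a voiceless obstruent between vowels /a/ and /u/, so it voices to [g].
/k/ is a voiceless obstruent between vowels /o/ and /a/, so it voices to [g].
The other instance of /f/ does not occur in the required environment and remains unchanged.
Surface form: [gweeviwoaguxiogaf].

gweeviwoaguxiogaf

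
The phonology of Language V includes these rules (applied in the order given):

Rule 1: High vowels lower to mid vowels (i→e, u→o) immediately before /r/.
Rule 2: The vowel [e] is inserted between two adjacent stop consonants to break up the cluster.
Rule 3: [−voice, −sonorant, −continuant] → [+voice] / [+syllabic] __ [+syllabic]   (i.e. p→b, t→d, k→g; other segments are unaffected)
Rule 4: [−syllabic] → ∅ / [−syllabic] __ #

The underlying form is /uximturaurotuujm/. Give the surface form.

uximtoraoroduuj

Rule 1 (pre-rhotic lowering): /u/ is a high vowel immediately before /r/, so it lowers to [o]. /u/ is a high vowel immediately before /r/, so it lowers to [o]. /uximturaurotuujm/ → uximtoraorotuujm.
Rule 2 (stop-cluster e-epenthesis): no segment meets the environment; /uximtoraorotuujm/ is unchanged.
Rule 3 (intervocalic voicing): /t/ is a voiceless stop between vowels /o/ and /u/, so it voices to [d]. /uximtoraorotuujm/ → uximtoraoroduujm.
Rule 4 (final cluster simplification): /m/ is the second consonant of a word-final cluster /jm/, so it deletes. /uximtoraoroduujm/ → uximtoraoroduuj.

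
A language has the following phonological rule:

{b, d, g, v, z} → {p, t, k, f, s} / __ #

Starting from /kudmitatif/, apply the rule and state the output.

No segment of /kudmitatif/ meets the structural description of the rule, so the form surfaces unchanged.

kudmitatif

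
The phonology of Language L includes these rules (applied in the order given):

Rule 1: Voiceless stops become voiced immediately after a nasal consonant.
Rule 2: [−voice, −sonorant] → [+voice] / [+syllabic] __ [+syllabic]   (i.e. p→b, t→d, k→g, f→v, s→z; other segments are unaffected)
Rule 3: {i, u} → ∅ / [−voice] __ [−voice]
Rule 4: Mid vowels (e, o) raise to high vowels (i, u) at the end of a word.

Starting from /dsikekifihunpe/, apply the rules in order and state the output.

dsigegivihunbi

Rule 1 (post-nasal voicing): /p/ is a voiceless stop immediately after the nasal /n/, so it voices to [b]. /dsikekifihunpe/ → dsikekifihunbe.
Rule 2 (intervocalic voicing): /k/ is a voiceless obstruent between vowels /i/ and /e/, so it voices to [g]. /k/ is a voiceless obstruent between vowels /e/ and /i/, so it voices to [g]. /f/ is a voiceless obstruent between vowels /i/ and /i/, so it voices to [v]. /dsikekifihunbe/ → dsigegivihunbe.
Rule 3 (high vowel syncope): no segment meets the environment; /dsigegivihunbe/ is unchanged.
Rule 4 (final vowel raising): /e/ is a mid vowel in word-final position, so it raises to [i]. /dsigegivihunbe/ → dsigegivihunbi.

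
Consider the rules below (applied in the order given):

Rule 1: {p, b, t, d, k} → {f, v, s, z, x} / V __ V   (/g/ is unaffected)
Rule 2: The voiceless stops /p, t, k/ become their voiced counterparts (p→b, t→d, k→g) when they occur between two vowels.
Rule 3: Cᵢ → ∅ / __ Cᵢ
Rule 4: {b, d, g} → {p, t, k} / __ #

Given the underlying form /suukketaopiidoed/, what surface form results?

Rule 1 (intervocalic spirantization): /t/ is a stop between vowels /e/ and /a/, so it spirantizes to the fricative [s]. /p/ is a stop between vowels /o/ and /i/, so it spirantizes to the fricative [f]. /d/ is a stop between vowels /i/ and /o/, so it spirantizes to the fricative [z]. /suukketaopiidoed/ → suukkesaofiizoed.
Rule 2 (intervocalic voicing): no segment meets the environment; /suukkesaofiizoed/ is unchanged.
Rule 3 (degemination): /kk/ is a geminate; the first /k/ deletes. /suukkesaofiizoed/ → suukesaofiizoed.
Rule 4 (final devoicing): /d/ is a voiced stop in word-final position, so it devoices to [t]. /suukesaofiizoed/ → suukesaofiizoet.

suukesaofiizoet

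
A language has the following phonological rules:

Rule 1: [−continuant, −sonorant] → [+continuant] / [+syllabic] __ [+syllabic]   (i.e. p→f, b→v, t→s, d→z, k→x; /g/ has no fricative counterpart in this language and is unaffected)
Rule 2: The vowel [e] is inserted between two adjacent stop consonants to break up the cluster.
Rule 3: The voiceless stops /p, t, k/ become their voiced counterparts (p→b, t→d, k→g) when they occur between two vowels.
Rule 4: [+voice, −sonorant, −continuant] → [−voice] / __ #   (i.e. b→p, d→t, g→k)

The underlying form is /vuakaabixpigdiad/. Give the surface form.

Rule 1 (intervocalic spirantization): /k/ is a stop between vowels /a/ and /a/, so it spirantizes to the fricative [x]. /b/ is a stop between vowels /a/ and /i/, so it spirantizes to the fricative [v]. /vuakaabixpigdiad/ → vuaxaavixpigdiad.
Rule 2 (stop-cluster e-epenthesis): /g/ and /d/ form a stop–stop cluster, so [e] is inserted between them. /vuaxaavixpigdiad/ → vuaxaavixpigediad.
Rule 3 (intervocalic voicing): no segment meets the environment; /vuaxaavixpigediad/ is unchanged.
Rule 4 (final devoicing): /d/ is a voiced stop in word-final position, so it devoices to [t]. /vuaxaavixpigediad/ → vuaxaavixpigediat.

vuaxaavixpigediat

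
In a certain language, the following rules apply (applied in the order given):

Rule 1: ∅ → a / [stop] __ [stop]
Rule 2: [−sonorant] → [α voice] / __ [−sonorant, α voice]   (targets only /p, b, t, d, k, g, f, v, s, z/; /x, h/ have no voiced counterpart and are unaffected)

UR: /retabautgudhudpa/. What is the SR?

retabautaguthudapa

Rule 1 (stop-cluster a-epenthesis): /t/ and /g/ form a stop–stop cluster, so [a] is inserted between them. /d/ and /p/ form a stop–stop cluster, so [a] is inserted between them. /retabautgudhudpa/ → retabautagudhudapa.
Rule 2 (regressive voicing assimilation): /d/ precedes the voiceless obstruent /h/, so it devoices to [t] by assimilation. /retabautagudhudapa/ → retabautaguthudapa.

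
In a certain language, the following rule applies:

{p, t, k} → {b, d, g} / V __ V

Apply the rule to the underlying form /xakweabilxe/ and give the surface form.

No segment of /xakweabilxe/ meets the structural description of the rule, so the form surfaces unchanged.

xakweabilxe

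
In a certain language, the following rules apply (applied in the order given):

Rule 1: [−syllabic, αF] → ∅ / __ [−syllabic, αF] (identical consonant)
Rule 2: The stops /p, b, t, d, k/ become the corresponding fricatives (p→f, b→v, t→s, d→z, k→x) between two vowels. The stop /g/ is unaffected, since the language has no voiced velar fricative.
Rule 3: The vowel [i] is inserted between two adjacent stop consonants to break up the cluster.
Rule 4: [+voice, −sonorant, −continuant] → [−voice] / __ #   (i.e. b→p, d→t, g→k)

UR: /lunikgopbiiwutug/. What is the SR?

lunikigopibiiwusuk

Rule 1 (degemination): no segment meets the environment; /lunikgopbiiwutug/ is unchanged.
Rule 2 (intervocalic spirantization): /t/ is a stop between vowels /u/ and /u/, so it spirantizes to the fricative [s]. /lunikgopbiiwutug/ → lunikgopbiiwusug.
Rule 3 (stop-cluster i-epenthesis): /k/ and /g/ form a stop–stop cluster, so [i] is inserted between them. /p/ and /b/ form a stop–stop cluster, so [i] is inserted between them. /lunikgopbiiwusug/ → lunikigopibiiwusug.
Rule 4 (final devoicing): /g/ is a voiced stop in word-final position, so it devoices to [k]. /lunikigopibiiwusug/ → lunikigopibiiwusuk.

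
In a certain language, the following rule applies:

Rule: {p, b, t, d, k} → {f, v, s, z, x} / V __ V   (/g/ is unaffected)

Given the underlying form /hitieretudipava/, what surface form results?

/t/ is a stop between vowels /i/ and /i/, so it spirantizes to the fricative [s].
/t/ is a stop between vowels /e/ and /u/, so it spirantizes to the fricative [s].
/d/ is a stop between vowels /u/ and /i/, so it spirantizes to the fricative [z].
/p/ is a stop between vowels /i/ and /a/, so it spirantizes to the fricative [f].
Surface form: [hisieresuzifava].

hisieresuzifava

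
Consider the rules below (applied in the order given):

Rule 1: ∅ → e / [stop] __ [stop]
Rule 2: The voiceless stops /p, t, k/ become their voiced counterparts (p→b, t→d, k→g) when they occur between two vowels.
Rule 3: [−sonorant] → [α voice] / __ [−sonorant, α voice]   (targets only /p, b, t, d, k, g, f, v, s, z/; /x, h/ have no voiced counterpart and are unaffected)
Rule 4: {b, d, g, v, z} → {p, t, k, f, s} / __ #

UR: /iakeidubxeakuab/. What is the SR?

iageidupxeaguap

Rule 1 (stop-cluster e-epenthesis): no segment meets the environment; /iakeidubxeakuab/ is unchanged.
Rule 2 (intervocalic voicing): /k/ is a voiceless stop between vowels /a/ and /e/, so it voices to [g]. /k/ is a voiceless stop between vowels /a/ and /u/, so it voices to [g]. /iakeidubxeakuab/ → iageidubxeaguab.
Rule 3 (regressive voicing assimilation): /b/ precedes the voiceless obstruent /x/, so it devoices to [p] by assimilation. /iageidubxeaguab/ → iageidupxeaguab.
Rule 4 (final devoicing): /b/ is a voiced obstruent in word-final position, so it devoices to [p]. /iageidupxeaguab/ → iageidupxeaguap.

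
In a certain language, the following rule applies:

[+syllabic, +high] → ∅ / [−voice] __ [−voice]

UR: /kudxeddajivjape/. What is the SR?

No segment of /kudxeddajivjape/ meets the structural description of the rule, so the form surfaces unchanged.

kudxeddajivjape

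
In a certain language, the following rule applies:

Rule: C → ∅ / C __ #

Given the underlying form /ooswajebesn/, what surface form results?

/n/ is the second consonant of a word-final cluster /sn/, so it deletes.
The other instances of /s/, /w/, /j/, /b/ do not occur in the required environment and remain unchanged.
Surface form: [ooswajebes].

ooswajebes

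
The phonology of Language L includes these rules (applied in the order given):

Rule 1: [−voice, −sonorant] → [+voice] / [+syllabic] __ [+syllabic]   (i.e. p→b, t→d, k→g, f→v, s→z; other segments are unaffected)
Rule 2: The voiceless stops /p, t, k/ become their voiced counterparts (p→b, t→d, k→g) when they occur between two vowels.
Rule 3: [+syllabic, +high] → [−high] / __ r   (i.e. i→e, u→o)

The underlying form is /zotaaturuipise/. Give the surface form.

Rule 1 (intervocalic voicing): /t/ is a voiceless obstruent between vowels /o/ and /a/, so it voices to [d]. /t/ is a voiceless obstruent between vowels /a/ and /u/, so it voices to [d]. /p/ is a voiceless obstruent between vowels /i/ and /i/, so it voices to [b]. /s/ is a voiceless obstruent between vowels /i/ and /e/, so it voices to [z]. /zotaaturuipise/ → zodaaduruibize.
Rule 2 (intervocalic voicing): no segment meets the environment; /zodaaduruibize/ is unchanged.
Rule 3 (pre-rhotic lowering): /u/ is a high vowel immediately before /r/, so it lowers to [o]. /zodaaduruibize/ → zodaadoruibize.

zodaadoruibize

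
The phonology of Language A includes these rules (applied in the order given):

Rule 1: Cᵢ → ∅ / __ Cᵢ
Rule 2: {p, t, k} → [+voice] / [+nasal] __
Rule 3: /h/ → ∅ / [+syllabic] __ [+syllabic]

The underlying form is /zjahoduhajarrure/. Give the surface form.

zjaoduajarure

Rule 1 (degemination): /rr/ is a geminate; the first /r/ deletes. /zjahoduhajarrure/ → zjahoduhajarure.
Rule 2 (post-nasal voicing): no segment meets the environment; /zjahoduhajarure/ is unchanged.
Rule 3 (intervocalic h-deletion): /h/ occurs between vowels /a/ and /o/, so it deletes. /h/ occurs between vowels /u/ and /a/, so it deletes. /zjahoduhajarure/ → zjaoduajarure.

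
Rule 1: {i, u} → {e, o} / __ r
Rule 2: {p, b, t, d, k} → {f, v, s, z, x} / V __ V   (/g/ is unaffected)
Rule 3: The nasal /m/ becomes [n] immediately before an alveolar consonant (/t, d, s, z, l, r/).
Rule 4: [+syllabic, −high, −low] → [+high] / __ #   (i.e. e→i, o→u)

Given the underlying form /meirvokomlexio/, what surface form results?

Rule 1 (pre-rhotic lowering): /i/ is a high vowel immediately before /r/, so it lowers to [e]. /meirvokomlexio/ → meervokomlexio.
Rule 2 (intervocalic spirantization): /k/ is a stop between vowels /o/ and /o/, so it spirantizes to the fricative [x]. /meervokomlexio/ → meervoxomlexio.
Rule 3 (nasal place assimilation): /m/ precedes the alveolar consonant /l/, so it assimilates in place to [n]. /meervoxomlexio/ → meervoxonlexio.
Rule 4 (final vowel raising): /o/ is a mid vowel in word-final position, so it raises to [u]. /meervoxonlexio/ → meervoxonlexiu.

meervoxonlexiu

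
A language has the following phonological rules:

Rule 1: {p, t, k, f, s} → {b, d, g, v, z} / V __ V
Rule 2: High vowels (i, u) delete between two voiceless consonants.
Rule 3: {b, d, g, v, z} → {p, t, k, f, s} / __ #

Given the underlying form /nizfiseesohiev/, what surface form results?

nizfizeezohief

Rule 1 (intervocalic voicing): /s/ is a voiceless obstruent between vowels /i/ and /e/, so it voices to [z]. /s/ is a voiceless obstruent between vowels /e/ and /o/, so it voices to [z]. /nizfiseesohiev/ → nizfizeezohiev.
Rule 2 (high vowel syncope): no segment meets the environment; /nizfizeezohiev/ is unchanged.
Rule 3 (final devoicing): /v/ is a voiced obstruent in word-final position, so it devoices to [f]. /nizfizeezohiev/ → nizfizeezohief.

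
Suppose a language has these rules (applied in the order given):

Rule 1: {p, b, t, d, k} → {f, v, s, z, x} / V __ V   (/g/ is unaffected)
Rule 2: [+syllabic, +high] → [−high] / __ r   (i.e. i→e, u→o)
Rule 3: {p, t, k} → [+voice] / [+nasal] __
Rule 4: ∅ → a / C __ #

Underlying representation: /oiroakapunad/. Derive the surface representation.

oeroaxafunada

Rule 1 (intervocalic spirantization): /k/ is a stop between vowels /a/ and /a/, so it spirantizes to the fricative [x]. /p/ is a stop between vowels /a/ and /u/, so it spirantizes to the fricative [f]. /oiroakapunad/ → oiroaxafunad.
Rule 2 (pre-rhotic lowering): /i/ is a high vowel immediately before /r/, so it lowers to [e]. /oiroaxafunad/ → oeroaxafunad.
Rule 3 (post-nasal voicing): no segment meets the environment; /oeroaxafunad/ is unchanged.
Rule 4 (final a-epenthesis): the form ends in the consonant /d/, so [a] is inserted word-finally. /oeroaxafunad/ → oeroaxafunada.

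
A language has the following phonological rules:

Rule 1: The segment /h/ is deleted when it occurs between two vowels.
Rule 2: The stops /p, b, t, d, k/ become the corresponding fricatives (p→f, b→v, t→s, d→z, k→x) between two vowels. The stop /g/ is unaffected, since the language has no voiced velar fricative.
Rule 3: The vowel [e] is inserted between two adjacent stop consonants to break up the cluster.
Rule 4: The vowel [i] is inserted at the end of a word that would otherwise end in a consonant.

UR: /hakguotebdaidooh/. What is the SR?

hakeguosebedaizoohi

Rule 1 (intervocalic h-deletion): no segment meets the environment; /hakguotebdaidooh/ is unchanged.
Rule 2 (intervocalic spirantization): /t/ is a stop between vowels /o/ and /e/, so it spirantizes to the fricative [s]. /d/ is a stop between vowels /i/ and /o/, so it spirantizes to the fricative [z]. /hakguotebdaidooh/ → hakguosebdaizooh.
Rule 3 (stop-cluster e-epenthesis): /k/ and /g/ form a stop–stop cluster, so [e] is inserted between them. /b/ and /d/ form a stop–stop cluster, so [e] is inserted between them. /hakguosebdaizooh/ → hakeguosebedaizooh.
Rule 4 (final i-epenthesis): the form ends in the consonant /h/, so [i] is inserted word-finally. /hakeguosebedaizooh/ → hakeguosebedaizoohi.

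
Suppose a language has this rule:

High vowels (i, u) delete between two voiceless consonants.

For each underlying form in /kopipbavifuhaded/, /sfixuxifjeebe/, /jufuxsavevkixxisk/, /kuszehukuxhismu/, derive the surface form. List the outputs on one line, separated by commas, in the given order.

/kopipbavifuhaded/: /i/ is a high vowel flanked by voiceless consonants /p/ and /p/, so it deletes. /u/ is a high vowel flanked by voiceless consonants /f/ and /h/, so it deletes. → [koppbavifhaded].
/sfixuxifjeebe/: /i/ is a high vowel flanked by voiceless consonants /f/ and /x/, so it deletes. /u/ is a high vowel flanked by voiceless consonants /x/ and /x/, so it deletes. /i/ is a high vowel flanked by voiceless consonants /x/ and /f/, so it deletes. → [sfxxfjeebe].
/jufuxsavevkixxisk/: /u/ is a high vowel flanked by voiceless consonants /f/ and /x/, so it deletes. /i/ is a high vowel flanked by voiceless consonants /k/ and /x/, so it deletes. /i/ is a high vowel flanked by voiceless consonants /x/ and /s/, so it deletes. → [jufxsavevkxxsk].
/kuszehukuxhismu/: /u/ is a high vowel flanked by voiceless consonants /k/ and /s/, so it deletes. /u/ is a high vowel flanked by voiceless consonants /h/ and /k/, so it deletes. /u/ is a high vowel flanked by voiceless consonants /k/ and /x/, so it deletes. /i/ is a high vowel flanked by voiceless consonants /h/ and /s/, so it deletes. → [kszehkxhsmu].

koppbavifhaded, sfxxfjeebe, jufxsavevkxxsk, kszehkxhsmu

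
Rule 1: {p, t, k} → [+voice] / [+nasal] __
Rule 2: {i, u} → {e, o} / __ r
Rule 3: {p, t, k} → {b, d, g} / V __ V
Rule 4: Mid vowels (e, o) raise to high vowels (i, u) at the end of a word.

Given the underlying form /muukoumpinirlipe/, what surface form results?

Rule 1 (post-nasal voicing): /p/ is a voiceless stop immediately after the nasal /m/, so it voices to [b]. /muukoumpinirlipe/ → muukoumbinirlipe.
Rule 2 (pre-rhotic lowering): /i/ is a high vowel immediately before /r/, so it lowers to [e]. /muukoumbinirlipe/ → muukoumbinerlipe.
Rule 3 (intervocalic voicing): /k/ is a voiceless stop between vowels /u/ and /o/, so it voices to [g]. /p/ is a voiceless stop between vowels /i/ and /e/, so it voices to [b]. /muukoumbinerlipe/ → muugoumbinerlibe.
Rule 4 (final vowel raising): /e/ is a mid vowel in word-final position, so it raises to [i]. /muugoumbinerlibe/ → muugoumbinerlibi.

muugoumbinerlibi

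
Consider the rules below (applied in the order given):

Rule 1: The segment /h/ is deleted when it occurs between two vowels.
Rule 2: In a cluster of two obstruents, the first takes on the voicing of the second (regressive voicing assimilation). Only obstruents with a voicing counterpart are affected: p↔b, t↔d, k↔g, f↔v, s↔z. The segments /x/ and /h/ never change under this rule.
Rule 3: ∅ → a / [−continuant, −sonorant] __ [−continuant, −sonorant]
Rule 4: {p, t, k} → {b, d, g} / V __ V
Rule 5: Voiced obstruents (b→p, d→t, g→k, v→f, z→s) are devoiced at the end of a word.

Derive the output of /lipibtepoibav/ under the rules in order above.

libibadeboibaf

Rule 1 (intervocalic h-deletion): no segment meets the environment; /lipibtepoibav/ is unchanged.
Rule 2 (regressive voicing assimilation): /b/ precedes the voiceless obstruent /t/, so it devoices to [p] by assimilation. /lipibtepoibav/ → lipiptepoibav.
Rule 3 (stop-cluster a-epenthesis): /p/ and /t/ form a stop–stop cluster, so [a] is inserted between them. /lipiptepoibav/ → lipipatepoibav.
Rule 4 (intervocalic voicing): /p/ is a voiceless stop between vowels /i/ and /i/, so it voices to [b]. /p/ is a voiceless stop between vowels /i/ and /a/, so it voices to [b]. /t/ is a voiceless stop between vowels /a/ and /e/, so it voices to [d]. /p/ is a voiceless stop between vowels /e/ and /o/, so it voices to [b]. /lipipatepoibav/ → libibadeboibav.
Rule 5 (final devoicing): /v/ is a voiced obstruent in word-final position, so it devoices to [f]. /libibadeboibav/ → libibadeboibaf.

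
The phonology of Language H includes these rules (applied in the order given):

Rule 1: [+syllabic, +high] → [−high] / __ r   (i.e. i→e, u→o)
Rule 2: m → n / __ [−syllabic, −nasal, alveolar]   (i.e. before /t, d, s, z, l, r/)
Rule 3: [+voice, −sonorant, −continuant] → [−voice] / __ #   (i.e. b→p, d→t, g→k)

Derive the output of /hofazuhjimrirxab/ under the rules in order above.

Rule 1 (pre-rhotic lowering): /i/ is a high vowel immediately before /r/, so it lowers to [e]. /hofazuhjimrirxab/ → hofazuhjimrerxab.
Rule 2 (nasal place assimilation): /m/ precedes the alveolar consonant /r/, so it assimilates in place to [n]. /hofazuhjimrerxab/ → hofazuhjinrerxab.
Rule 3 (final devoicing): /b/ is a voiced stop in word-final position, so it devoices to [p]. /hofazuhjinrerxab/ → hofazuhjinrerxap.

hofazuhjinrerxap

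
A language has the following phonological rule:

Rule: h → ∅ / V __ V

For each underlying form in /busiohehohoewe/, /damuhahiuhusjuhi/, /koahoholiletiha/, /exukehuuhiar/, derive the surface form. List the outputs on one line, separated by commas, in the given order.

busioeooewe, damuaiuusjui, koaooliletia, exukeuuiar

/busiohehohoewe/: /h/ occurs between vowels /o/ and /e/, so it deletes. /h/ occurs between vowels /e/ and /o/, so it deletes. /h/ occurs between vowels /o/ and /o/, so it deletes. → [busioeooewe].
/damuhahiuhusjuhi/: /h/ occurs between vowels /u/ and /a/, so it deletes. /h/ occurs between vowels /a/ and /i/, so it deletes. /h/ occurs between vowels /u/ and /u/, so it deletes. /h/ occurs between vowels /u/ and /i/, so it deletes. → [damuaiuusjui].
/koahoholiletiha/: /h/ occurs between vowels /a/ and /o/, so it deletes. /h/ occurs between vowels /o/ and /o/, so it deletes. /h/ occurs between vowels /i/ and /a/, so it deletes. → [koaooliletia].
/exukehuuhiar/: /h/ occurs between vowels /e/ and /u/, so it deletes. /h/ occurs between vowels /u/ and /i/, so it deletes. → [exukeuuiar].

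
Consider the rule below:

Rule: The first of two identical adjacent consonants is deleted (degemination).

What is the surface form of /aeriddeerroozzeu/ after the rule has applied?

aerideeroozeu

/dd/ is a geminate; the first /d/ deletes.
/rr/ is a geminate; the first /r/ deletes.
/zz/ is a geminate; the first /z/ deletes.
Surface form: [aerideeroozeu].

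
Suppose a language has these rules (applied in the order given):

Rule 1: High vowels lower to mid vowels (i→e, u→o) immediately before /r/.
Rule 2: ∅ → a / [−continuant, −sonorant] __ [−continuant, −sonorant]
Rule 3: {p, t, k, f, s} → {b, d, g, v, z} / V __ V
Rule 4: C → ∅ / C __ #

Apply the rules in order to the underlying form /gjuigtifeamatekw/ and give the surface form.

gjuigadiveamadek

Rule 1 (pre-rhotic lowering): no segment meets the environment; /gjuigtifeamatekw/ is unchanged.
Rule 2 (stop-cluster a-epenthesis): /g/ and /t/ form a stop–stop cluster, so [a] is inserted between them. /gjuigtifeamatekw/ → gjuigatifeamatekw.
Rule 3 (intervocalic voicing): /t/ is a voiceless obstruent between vowels /a/ and /i/, so it voices to [d]. /f/ is a voiceless obstruent between vowels /i/ and /e/, so it voices to [v]. /t/ is a voiceless obstruent between vowels /a/ and /e/, so it voices to [d]. /gjuigatifeamatekw/ → gjuigadiveamadekw.
Rule 4 (final cluster simplification): /w/ is the second consonant of a word-final cluster /kw/, so it deletes. /gjuigadiveamadekw/ → gjuigadiveamadek.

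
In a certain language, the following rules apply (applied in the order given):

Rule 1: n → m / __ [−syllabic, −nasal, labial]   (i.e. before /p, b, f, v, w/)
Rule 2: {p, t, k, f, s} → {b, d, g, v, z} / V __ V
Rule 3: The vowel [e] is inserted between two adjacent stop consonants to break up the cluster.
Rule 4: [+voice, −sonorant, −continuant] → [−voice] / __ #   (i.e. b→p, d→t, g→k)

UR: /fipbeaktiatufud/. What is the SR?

Rule 1 (nasal place assimilation): no segment meets the environment; /fipbeaktiatufud/ is unchanged.
Rule 2 (intervocalic voicing): /t/ is a voiceless obstruent between vowels /a/ and /u/, so it voices to [d]. /f/ is a voiceless obstruent between vowels /u/ and /u/, so it voices to [v]. /fipbeaktiatufud/ → fipbeaktiaduvud.
Rule 3 (stop-cluster e-epenthesis): /p/ and /b/ form a stop–stop cluster, so [e] is inserted between them. /k/ and /t/ form a stop–stop cluster, so [e] is inserted between them. /fipbeaktiaduvud/ → fipebeaketiaduvud.
Rule 4 (final devoicing): /d/ is a voiced stop in word-final position, so it devoices to [t]. /fipebeaketiaduvud/ → fipebeaketiaduvut.

fipebeaketiaduvut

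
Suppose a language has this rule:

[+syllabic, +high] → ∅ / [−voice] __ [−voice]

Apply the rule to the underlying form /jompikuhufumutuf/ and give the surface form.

jompkhfumutf

/i/ is a high vowel flanked by voiceless consonants /p/ and /k/, so it deletes.
/u/ is a high vowel flanked by voiceless consonants /k/ and /h/, so it deletes.
/u/ is a high vowel flanked by voiceless consonants /h/ and /f/, so it deletes.
/u/ is a high vowel flanked by voiceless consonants /t/ and /f/, so it deletes.
The other instances of /u/ do not occur in the required environment and remain unchanged.
Surface form: [jompkhfumutf].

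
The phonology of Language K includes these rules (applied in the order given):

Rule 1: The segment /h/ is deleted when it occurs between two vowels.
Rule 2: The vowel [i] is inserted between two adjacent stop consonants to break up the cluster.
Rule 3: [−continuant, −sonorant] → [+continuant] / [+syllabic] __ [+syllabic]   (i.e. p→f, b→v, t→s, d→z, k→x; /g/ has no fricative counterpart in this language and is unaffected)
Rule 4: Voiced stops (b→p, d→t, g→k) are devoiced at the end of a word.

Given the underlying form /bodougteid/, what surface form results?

Rule 1 (intervocalic h-deletion): no segment meets the environment; /bodougteid/ is unchanged.
Rule 2 (stop-cluster i-epenthesis): /g/ and /t/ form a stop–stop cluster, so [i] is inserted between them. /bodougteid/ → bodougiteid.
Rule 3 (intervocalic spirantization): /d/ is a stop between vowels /o/ and /o/, so it spirantizes to the fricative [z]. /t/ is a stop between vowels /i/ and /e/, so it spirantizes to the fricative [s]. /bodougiteid/ → bozougiseid.
Rule 4 (final devoicing): /d/ is a voiced stop in word-final position, so it devoices to [t]. /bozougiseid/ → bozougiseit.

bozougiseit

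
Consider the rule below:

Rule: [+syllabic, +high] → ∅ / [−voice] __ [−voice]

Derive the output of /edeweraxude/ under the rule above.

No segment of /edeweraxude/ meets the structural description of the rule, so the form surfaces unchanged.

edeweraxude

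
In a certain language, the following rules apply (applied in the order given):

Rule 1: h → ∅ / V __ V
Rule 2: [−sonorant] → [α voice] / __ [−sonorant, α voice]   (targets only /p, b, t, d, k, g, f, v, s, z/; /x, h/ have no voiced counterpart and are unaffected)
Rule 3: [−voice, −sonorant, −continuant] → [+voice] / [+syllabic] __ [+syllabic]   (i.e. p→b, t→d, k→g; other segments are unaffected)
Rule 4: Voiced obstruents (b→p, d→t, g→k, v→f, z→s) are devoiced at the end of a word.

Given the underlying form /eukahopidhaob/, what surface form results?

eugaobithaop

Rule 1 (intervocalic h-deletion): /h/ occurs between vowels /a/ and /o/, so it deletes. /eukahopidhaob/ → eukaopidhaob.
Rule 2 (regressive voicing assimilation): /d/ precedes the voiceless obstruent /h/, so it devoices to [t] by assimilation. /eukaopidhaob/ → eukaopithaob.
Rule 3 (intervocalic voicing): /k/ is a voiceless stop between vowels /u/ and /a/, so it voices to [g]. /p/ is a voiceless stop between vowels /o/ and /i/, so it voices to [b]. /eukaopithaob/ → eugaobithaob.
Rule 4 (final devoicing): /b/ is a voiced obstruent in word-final position, so it devoices to [p]. /eugaobithaob/ → eugaobithaop.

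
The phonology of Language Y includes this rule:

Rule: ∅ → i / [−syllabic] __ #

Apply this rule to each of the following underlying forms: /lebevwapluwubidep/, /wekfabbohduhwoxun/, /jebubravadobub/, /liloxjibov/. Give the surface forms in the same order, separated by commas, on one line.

lebevwapluwubidepi, wekfabbohduhwoxuni, jebubravadobubi, liloxjibovi

/lebevwapluwubidep/: the form ends in the consonant /p/, so [i] is inserted word-finally. → [lebevwapluwubidepi].
/wekfabbohduhwoxun/: the form ends in the consonant /n/, so [i] is inserted word-finally. → [wekfabbohduhwoxuni].
/jebubravadobub/: the form ends in the consonant /b/, so [i] is inserted word-finally. → [jebubravadobubi].
/liloxjibov/: the form ends in the consonant /v/, so [i] is inserted word-finally. → [liloxjibovi].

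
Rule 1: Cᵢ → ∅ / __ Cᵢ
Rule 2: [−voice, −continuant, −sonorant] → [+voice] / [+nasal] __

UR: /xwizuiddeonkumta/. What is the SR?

Rule 1 (degemination): /dd/ is a geminate; the first /d/ deletes. /xwizuiddeonkumta/ → xwizuideonkumta.
Rule 2 (post-nasal voicing): /k/ is a voiceless stop immediately after the nasal /n/, so it voices to [g]. /t/ is a voiceless stop immediately after the nasal /m/, so it voices to [d]. /xwizuideonkumta/ → xwizuideongumda.

xwizuideongumda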